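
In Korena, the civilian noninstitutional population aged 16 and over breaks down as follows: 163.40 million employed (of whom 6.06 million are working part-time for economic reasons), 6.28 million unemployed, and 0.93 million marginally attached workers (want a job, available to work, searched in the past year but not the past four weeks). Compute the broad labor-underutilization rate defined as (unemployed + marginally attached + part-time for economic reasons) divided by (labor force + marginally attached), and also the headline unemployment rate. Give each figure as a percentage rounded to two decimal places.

Broad underutilization rate ≈ 7.78%; headline unemployment rate ≈ 3.70%.

Labor force = 163.40 + 6.28 = 169.68 million.
Numerator = 6.28 + 0.93 + 6.06 = 13.27 million.
Denominator = 169.68 + 0.93 = 170.61 million.
Broad rate = 13.27 / 170.61 = 7.78%.
Headline unemployment rate = 6.28 / 169.68 = 3.70%.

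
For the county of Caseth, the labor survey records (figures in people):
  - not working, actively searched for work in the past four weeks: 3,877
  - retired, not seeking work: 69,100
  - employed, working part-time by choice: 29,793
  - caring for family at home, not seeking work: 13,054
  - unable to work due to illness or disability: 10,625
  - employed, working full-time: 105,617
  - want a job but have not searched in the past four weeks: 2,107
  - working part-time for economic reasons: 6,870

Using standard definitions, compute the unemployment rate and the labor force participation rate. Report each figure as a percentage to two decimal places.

Unemployment rate ≈ 2.65%; labor force participation rate ≈ 60.64%.

Employed = 29,793 + 105,617 + 6,870 = 142,280 (anyone who worked, including part-time for economic reasons, counts as employed).
Unemployed = 3,877.
Labor force = 142,280 + 3,877 = 146,157.
Not in labor force = 69,100 + 13,054 + 10,625 + 2,107 = 94,886 (those not working and not actively searching are outside the labor force — including those who want a job but have given up searching).
Civilian working-age population = 146,157 + 94,886 = 241,043.
Unemployment rate = 3,877 / 146,157 = 2.65%.
Labor force participation rate = 146,157 / 241,043 = 60.64%.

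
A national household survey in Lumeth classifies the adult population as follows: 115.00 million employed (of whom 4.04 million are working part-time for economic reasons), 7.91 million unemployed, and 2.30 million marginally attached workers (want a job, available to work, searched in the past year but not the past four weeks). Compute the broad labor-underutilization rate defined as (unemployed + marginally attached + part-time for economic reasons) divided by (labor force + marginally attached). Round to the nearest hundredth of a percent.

Broad underutilization rate ≈ 11.38%.

Labor force = 115.00 + 7.91 = 122.91 million.
Numerator = 7.91 + 2.30 + 4.04 = 14.25 million.
Denominator = 122.91 + 2.30 = 125.21 million.
Broad rate = 14.25 / 125.21 = 11.38%.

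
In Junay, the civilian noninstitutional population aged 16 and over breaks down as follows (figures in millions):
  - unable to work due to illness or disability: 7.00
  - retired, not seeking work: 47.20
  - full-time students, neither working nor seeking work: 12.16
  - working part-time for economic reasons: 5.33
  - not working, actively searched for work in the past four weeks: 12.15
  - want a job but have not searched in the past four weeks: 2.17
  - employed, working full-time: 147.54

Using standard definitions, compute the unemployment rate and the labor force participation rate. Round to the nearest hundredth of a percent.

Employed = 5.33 + 147.54 = 152.87 million (anyone who worked, including part-time for economic reasons, counts as employed).
Unemployed = 12.15 million.
Labor force = 152.87 + 12.15 = 165.02 million.
Not in labor force = 7.00 + 47.20 + 12.16 + 2.17 = 68.53 million (those not working and not actively searching are outside the labor force — including those who want a job but have given up searching).
Civilian working-age population = 165.02 + 68.53 = 233.55 million.
Unemployment rate = 12.15 / 165.02 = 7.36%.
Labor force participation rate = 165.02 / 233.55 = 70.66%.

Unemployment rate ≈ 7.36%; labor force participation rate ≈ 70.66%.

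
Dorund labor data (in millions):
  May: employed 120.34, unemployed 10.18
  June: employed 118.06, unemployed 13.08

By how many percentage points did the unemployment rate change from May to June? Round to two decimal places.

May: labor force = 120.34 + 10.18 = 130.52; u = 10.18/130.52 = 7.80%.
June: labor force = 118.06 + 13.08 = 131.14; u = 13.08/131.14 = 9.97%.
Change = 9.97% − 7.80% = +2.17 pp.

The unemployment rate changed by +2.17 percentage points.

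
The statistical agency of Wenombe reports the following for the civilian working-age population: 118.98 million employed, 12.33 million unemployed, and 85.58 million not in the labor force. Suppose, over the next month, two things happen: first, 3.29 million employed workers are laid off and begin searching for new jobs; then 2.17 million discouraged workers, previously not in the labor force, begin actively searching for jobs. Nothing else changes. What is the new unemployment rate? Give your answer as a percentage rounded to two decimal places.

New unemployment rate ≈ 13.33%.

Initially, labor force = 118.98 + 12.33 = 131.31 million, so u = 12.33/131.31 = 9.39%.
After the first change, employed falls and unemployed rises by 3.29; labor force unchanged → E = 115.69, U = 15.62, labor force = 131.31 million.
After the second change, unemployed and labor force both rise by 2.17 → E = 115.69, U = 17.79, labor force = 133.48 million.
New unemployment rate = 17.79 / 133.48 = 13.33%.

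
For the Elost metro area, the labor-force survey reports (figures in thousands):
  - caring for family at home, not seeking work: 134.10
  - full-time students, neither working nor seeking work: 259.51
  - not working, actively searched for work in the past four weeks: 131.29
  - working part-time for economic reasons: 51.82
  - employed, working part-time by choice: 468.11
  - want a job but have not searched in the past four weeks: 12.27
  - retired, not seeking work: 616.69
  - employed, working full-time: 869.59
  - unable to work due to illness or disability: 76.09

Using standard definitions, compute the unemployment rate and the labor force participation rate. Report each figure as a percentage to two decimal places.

Employed = 51.82 + 468.11 + 869.59 = 1,389.52 thousand (anyone who worked, including part-time for economic reasons, counts as employed).
Unemployed = 131.29 thousand.
Labor force = 1,389.52 + 131.29 = 1,520.81 thousand.
Not in labor force = 134.10 + 259.51 + 12.27 + 616.69 + 76.09 = 1,098.66 thousand (those not working and not actively searching are outside the labor force — including those who want a job but have given up searching).
Civilian working-age population = 1,520.81 + 1,098.66 = 2,619.47 thousand.
Unemployment rate = 131.29 / 1,520.81 = 8.63%.
Labor force participation rate = 1,520.81 / 2,619.47 = 58.06%.

Unemployment rate ≈ 8.63%; labor force participation rate ≈ 58.06%.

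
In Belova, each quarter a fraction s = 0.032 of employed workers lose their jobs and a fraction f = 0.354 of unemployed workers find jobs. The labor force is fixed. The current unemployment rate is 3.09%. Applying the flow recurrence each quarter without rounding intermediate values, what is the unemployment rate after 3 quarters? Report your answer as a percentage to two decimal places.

Unemployment rate after three quarters ≈ 7.09%.

With a fixed labor force, u_{t+1} = u_t + s·(1−u_t) − f·u_t = u_t·(1−s−f) + s.
Here 1−s−f = 0.614 and s = 0.032.
u_1 = 0.030900 × 0.614 + 0.032 = 0.050973.
u_2 = 0.050973 × 0.614 + 0.032 = 0.063297.
u_3 = 0.063297 × 0.614 + 0.032 = 0.070864.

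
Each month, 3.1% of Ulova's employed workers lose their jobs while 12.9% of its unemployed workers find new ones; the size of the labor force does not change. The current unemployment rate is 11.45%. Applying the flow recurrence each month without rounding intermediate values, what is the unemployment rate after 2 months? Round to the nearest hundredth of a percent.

Unemployment rate after two months ≈ 13.78%.

With a fixed labor force, u_{t+1} = u_t + s·(1−u_t) − f·u_t = u_t·(1−s−f) + s.
Here 1−s−f = 0.840 and s = 0.031.
u_1 = 0.114500 × 0.840 + 0.031 = 0.127180.
u_2 = 0.127180 × 0.840 + 0.031 = 0.137831.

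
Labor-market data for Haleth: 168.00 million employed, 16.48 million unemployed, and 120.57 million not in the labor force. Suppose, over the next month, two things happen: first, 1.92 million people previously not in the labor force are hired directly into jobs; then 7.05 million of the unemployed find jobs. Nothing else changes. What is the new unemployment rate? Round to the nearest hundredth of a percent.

Initially, labor force = 168.00 + 16.48 = 184.48 million, so u = 16.48/184.48 = 8.93%.
After the first change, employed and labor force both rise by 1.92; unemployed unchanged → E = 169.92, U = 16.48, labor force = 186.40 million.
After the second change, unemployed falls and employed rises by 7.05; labor force unchanged → E = 176.97, U = 9.43, labor force = 186.40 million.
New unemployment rate = 9.43 / 186.40 = 5.06%.

New unemployment rate ≈ 5.06%.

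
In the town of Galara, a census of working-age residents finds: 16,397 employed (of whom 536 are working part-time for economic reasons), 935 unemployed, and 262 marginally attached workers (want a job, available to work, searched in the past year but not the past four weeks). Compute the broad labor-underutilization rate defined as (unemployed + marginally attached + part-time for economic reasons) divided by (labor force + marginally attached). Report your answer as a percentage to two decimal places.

Labor force = 16,397 + 935 = 17,332.
Numerator = 935 + 262 + 536 = 1,733.
Denominator = 17,332 + 262 = 17,594.
Broad rate = 1,733 / 17,594 = 9.85%.

Broad underutilization rate ≈ 9.85%.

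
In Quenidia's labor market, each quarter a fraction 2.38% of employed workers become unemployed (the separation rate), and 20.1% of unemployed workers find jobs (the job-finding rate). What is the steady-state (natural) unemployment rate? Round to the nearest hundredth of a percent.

Steady-state unemployment rate ≈ 10.59%.

At steady state the flows balance: s·E = f·U, so U/(E+U) = s/(s+f).
u* = 2.38 / (2.38 + 20.1) = 2.38 / 22.48 = 10.59%.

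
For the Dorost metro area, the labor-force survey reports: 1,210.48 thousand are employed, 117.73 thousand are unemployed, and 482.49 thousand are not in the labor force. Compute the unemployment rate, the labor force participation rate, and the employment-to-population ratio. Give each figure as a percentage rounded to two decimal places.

Labor force = employed + unemployed = 1,210.48 + 117.73 = 1,328.21 thousand.
Working-age population = 1,328.21 + 482.49 = 1,810.70 thousand.
Unemployment rate = 117.73 / 1,328.21 = 8.86%.
Labor force participation rate = 1,328.21 / 1,810.70 = 73.35%.
Employment-population ratio = 1,210.48 / 1,810.70 = 66.85%.

Unemployment rate ≈ 8.86%; labor force participation rate ≈ 73.35%; employment-population ratio ≈ 66.85%.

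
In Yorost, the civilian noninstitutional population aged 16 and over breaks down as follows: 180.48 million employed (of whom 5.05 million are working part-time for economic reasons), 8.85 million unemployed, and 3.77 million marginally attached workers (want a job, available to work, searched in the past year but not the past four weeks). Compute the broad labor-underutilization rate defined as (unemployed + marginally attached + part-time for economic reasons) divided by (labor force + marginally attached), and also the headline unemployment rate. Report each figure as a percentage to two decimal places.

Labor force = 180.48 + 8.85 = 189.33 million.
Numerator = 8.85 + 3.77 + 5.05 = 17.67 million.
Denominator = 189.33 + 3.77 = 193.10 million.
Broad rate = 17.67 / 193.10 = 9.15%.
Headline unemployment rate = 8.85 / 189.33 = 4.67%.

Broad underutilization rate ≈ 9.15%; headline unemployment rate ≈ 4.67%.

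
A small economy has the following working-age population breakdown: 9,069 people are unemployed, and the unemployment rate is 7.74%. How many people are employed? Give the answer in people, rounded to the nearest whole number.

Labor force = U / u = 9,069 / 0.0774 ≈ 117,171.
Employed = labor force − unemployed = 117,171 − 9,069 = 108,102.

About 108,102 are employed.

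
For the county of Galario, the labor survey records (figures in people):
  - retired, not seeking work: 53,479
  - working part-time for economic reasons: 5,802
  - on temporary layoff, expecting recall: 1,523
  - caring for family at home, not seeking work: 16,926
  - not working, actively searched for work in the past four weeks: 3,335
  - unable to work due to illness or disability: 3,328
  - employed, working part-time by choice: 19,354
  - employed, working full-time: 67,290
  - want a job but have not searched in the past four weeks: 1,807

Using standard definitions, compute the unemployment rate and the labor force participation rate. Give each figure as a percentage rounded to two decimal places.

Employed = 5,802 + 19,354 + 67,290 = 92,446 (anyone who worked, including part-time for economic reasons, counts as employed).
Unemployed = 1,523 + 3,335 = 4,858 (jobless and actively searching, or on temporary layoff).
Labor force = 92,446 + 4,858 = 97,304.
Not in labor force = 53,479 + 16,926 + 3,328 + 1,807 = 75,540 (those not working and not actively searching are outside the labor force — including those who want a job but have given up searching).
Civilian working-age population = 97,304 + 75,540 = 172,844.
Unemployment rate = 4,858 / 97,304 = 4.99%.
Labor force participation rate = 97,304 / 172,844 = 56.30%.

Unemployment rate ≈ 4.99%; labor force participation rate ≈ 56.30%.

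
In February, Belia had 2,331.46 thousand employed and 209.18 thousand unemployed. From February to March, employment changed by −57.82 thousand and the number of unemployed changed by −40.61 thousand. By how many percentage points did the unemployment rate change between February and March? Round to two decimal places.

February: labor force = 2,331.46 + 209.18 = 2,540.64; u = 209.18/2,540.64 = 8.23%.
March: labor force = 2,273.64 + 168.57 = 2,442.21; u = 168.57/2,442.21 = 6.90%.
Change = 6.90% − 8.23% = −1.33 pp.

The unemployment rate changed by −1.33 percentage points.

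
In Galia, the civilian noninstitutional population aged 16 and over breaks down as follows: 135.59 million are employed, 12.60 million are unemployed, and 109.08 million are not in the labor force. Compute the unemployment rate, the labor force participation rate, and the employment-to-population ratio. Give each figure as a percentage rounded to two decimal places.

Labor force = employed + unemployed = 135.59 + 12.60 = 148.19 million.
Working-age population = 148.19 + 109.08 = 257.27 million.
Unemployment rate = 12.60 / 148.19 = 8.50%.
Labor force participation rate = 148.19 / 257.27 = 57.60%.
Employment-population ratio = 135.59 / 257.27 = 52.70%.

Unemployment rate ≈ 8.50%; labor force participation rate ≈ 57.60%; employment-population ratio ≈ 52.70%.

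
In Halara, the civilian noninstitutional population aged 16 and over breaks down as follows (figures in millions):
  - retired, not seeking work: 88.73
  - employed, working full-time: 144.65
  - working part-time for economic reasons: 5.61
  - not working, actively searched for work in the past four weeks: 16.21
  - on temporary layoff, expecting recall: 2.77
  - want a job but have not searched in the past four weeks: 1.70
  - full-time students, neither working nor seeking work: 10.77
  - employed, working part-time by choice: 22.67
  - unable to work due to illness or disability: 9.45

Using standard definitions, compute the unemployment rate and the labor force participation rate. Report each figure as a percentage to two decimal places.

Employed = 144.65 + 5.61 + 22.67 = 172.93 million (anyone who worked, including part-time for economic reasons, counts as employed).
Unemployed = 16.21 + 2.77 = 18.98 million (jobless and actively searching, or on temporary layoff).
Labor force = 172.93 + 18.98 = 191.91 million.
Not in labor force = 88.73 + 1.70 + 10.77 + 9.45 = 110.65 million (those not working and not actively searching are outside the labor force — including those who want a job but have given up searching).
Civilian working-age population = 191.91 + 110.65 = 302.56 million.
Unemployment rate = 18.98 / 191.91 = 9.89%.
Labor force participation rate = 191.91 / 302.56 = 63.43%.

Unemployment rate ≈ 9.89%; labor force participation rate ≈ 63.43%.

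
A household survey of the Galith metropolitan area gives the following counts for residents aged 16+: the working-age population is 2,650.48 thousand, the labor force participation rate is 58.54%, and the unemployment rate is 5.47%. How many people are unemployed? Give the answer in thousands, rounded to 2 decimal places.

Labor force = 0.5854 × 2,650.48 = 1,551.59 thousand.
Unemployed = 0.0547 × 1,551.59 ≈ 84.87 thousand.

About 84.87 thousand are unemployed.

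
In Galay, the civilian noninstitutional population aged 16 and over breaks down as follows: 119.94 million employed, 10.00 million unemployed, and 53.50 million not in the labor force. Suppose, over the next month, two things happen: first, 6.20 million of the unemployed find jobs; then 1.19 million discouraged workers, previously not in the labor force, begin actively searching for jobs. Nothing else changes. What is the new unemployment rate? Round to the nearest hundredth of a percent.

New unemployment rate ≈ 3.81%.

Initially, labor force = 119.94 + 10.00 = 129.94 million, so u = 10.00/129.94 = 7.70%.
After the first change, unemployed falls and employed rises by 6.20; labor force unchanged → E = 126.14, U = 3.80, labor force = 129.94 million.
After the second change, unemployed and labor force both rise by 1.19 → E = 126.14, U = 4.99, labor force = 131.13 million.
New unemployment rate = 4.99 / 131.13 = 3.81%.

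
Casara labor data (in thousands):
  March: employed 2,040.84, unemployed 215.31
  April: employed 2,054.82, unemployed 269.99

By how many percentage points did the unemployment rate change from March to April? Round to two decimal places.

March: labor force = 2,040.84 + 215.31 = 2,256.15; u = 215.31/2,256.15 = 9.54%.
April: labor force = 2,054.82 + 269.99 = 2,324.81; u = 269.99/2,324.81 = 11.61%.
Change = 11.61% − 9.54% = +2.07 pp.

The unemployment rate changed by +2.07 percentage points.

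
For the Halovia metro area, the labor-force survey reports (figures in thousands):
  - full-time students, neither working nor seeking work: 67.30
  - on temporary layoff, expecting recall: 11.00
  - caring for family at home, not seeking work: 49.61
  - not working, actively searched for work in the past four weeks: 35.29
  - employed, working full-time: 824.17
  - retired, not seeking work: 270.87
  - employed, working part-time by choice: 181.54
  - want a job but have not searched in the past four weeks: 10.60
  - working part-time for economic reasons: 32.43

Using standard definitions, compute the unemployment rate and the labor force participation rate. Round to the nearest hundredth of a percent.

Unemployment rate ≈ 4.27%; labor force participation rate ≈ 73.13%.

Employed = 824.17 + 181.54 + 32.43 = 1,038.14 thousand (anyone who worked, including part-time for economic reasons, counts as employed).
Unemployed = 11.00 + 35.29 = 46.29 thousand (jobless and actively searching, or on temporary layoff).
Labor force = 1,038.14 + 46.29 = 1,084.43 thousand.
Not in labor force = 67.30 + 49.61 + 270.87 + 10.60 = 398.38 thousand (those not working and not actively searching are outside the labor force — including those who want a job but have given up searching).
Civilian working-age population = 1,084.43 + 398.38 = 1,482.81 thousand.
Unemployment rate = 46.29 / 1,084.43 = 4.27%.
Labor force participation rate = 1,084.43 / 1,482.81 = 73.13%.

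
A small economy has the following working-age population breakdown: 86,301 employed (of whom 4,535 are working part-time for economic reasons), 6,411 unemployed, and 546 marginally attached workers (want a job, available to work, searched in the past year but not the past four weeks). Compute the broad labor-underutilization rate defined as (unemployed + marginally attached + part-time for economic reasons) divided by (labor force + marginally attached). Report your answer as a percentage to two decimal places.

Broad underutilization rate ≈ 12.32%.

Labor force = 86,301 + 6,411 = 92,712.
Numerator = 6,411 + 546 + 4,535 = 11,492.
Denominator = 92,712 + 546 = 93,258.
Broad rate = 11,492 / 93,258 = 12.32%.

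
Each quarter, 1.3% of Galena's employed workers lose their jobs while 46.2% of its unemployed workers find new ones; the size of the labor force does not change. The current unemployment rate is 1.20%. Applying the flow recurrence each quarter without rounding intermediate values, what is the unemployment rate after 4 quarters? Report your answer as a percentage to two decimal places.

Unemployment rate after four quarters ≈ 2.62%.

With a fixed labor force, u_{t+1} = u_t + s·(1−u_t) − f·u_t = u_t·(1−s−f) + s.
Here 1−s−f = 0.525 and s = 0.013.
u_1 = 0.012000 × 0.525 + 0.013 = 0.019300.
u_2 = 0.019300 × 0.525 + 0.013 = 0.023133.
u_3 = 0.023133 × 0.525 + 0.013 = 0.025145.
u_4 = 0.025145 × 0.525 + 0.013 = 0.026201.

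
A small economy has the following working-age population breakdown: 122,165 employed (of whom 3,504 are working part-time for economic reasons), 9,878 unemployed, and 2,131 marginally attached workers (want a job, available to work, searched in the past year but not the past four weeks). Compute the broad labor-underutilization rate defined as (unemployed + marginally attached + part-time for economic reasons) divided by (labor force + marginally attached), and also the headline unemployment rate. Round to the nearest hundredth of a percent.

Labor force = 122,165 + 9,878 = 132,043.
Numerator = 9,878 + 2,131 + 3,504 = 15,513.
Denominator = 132,043 + 2,131 = 134,174.
Broad rate = 15,513 / 134,174 = 11.56%.
Headline unemployment rate = 9,878 / 132,043 = 7.48%.

Broad underutilization rate ≈ 11.56%; headline unemployment rate ≈ 7.48%.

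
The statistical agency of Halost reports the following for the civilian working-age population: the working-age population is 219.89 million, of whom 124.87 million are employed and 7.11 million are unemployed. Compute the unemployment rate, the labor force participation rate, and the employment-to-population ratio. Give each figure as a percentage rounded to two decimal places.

Unemployment rate ≈ 5.39%; labor force participation rate ≈ 60.02%; employment-population ratio ≈ 56.79%.

Labor force = employed + unemployed = 124.87 + 7.11 = 131.98 million.
Unemployment rate = 7.11 / 131.98 = 5.39%.
Labor force participation rate = 131.98 / 219.89 = 60.02%.
Employment-population ratio = 124.87 / 219.89 = 56.79%.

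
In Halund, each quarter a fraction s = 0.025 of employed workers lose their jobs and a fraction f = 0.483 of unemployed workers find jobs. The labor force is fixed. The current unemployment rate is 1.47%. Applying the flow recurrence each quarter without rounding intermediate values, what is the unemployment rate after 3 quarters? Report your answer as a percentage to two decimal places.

Unemployment rate after three quarters ≈ 4.51%.

With a fixed labor force, u_{t+1} = u_t + s·(1−u_t) − f·u_t = u_t·(1−s−f) + s.
Here 1−s−f = 0.492 and s = 0.025.
u_1 = 0.014700 × 0.492 + 0.025 = 0.032232.
u_2 = 0.032232 × 0.492 + 0.025 = 0.040858.
u_3 = 0.040858 × 0.492 + 0.025 = 0.045102.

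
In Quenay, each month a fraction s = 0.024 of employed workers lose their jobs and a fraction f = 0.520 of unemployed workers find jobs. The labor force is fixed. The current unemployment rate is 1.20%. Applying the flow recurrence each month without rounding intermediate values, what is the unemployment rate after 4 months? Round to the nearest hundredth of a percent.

With a fixed labor force, u_{t+1} = u_t + s·(1−u_t) − f·u_t = u_t·(1−s−f) + s.
Here 1−s−f = 0.456 and s = 0.024.
u_1 = 0.012000 × 0.456 + 0.024 = 0.029472.
u_2 = 0.029472 × 0.456 + 0.024 = 0.037439.
u_3 = 0.037439 × 0.456 + 0.024 = 0.041072.
u_4 = 0.041072 × 0.456 + 0.024 = 0.042729.

Unemployment rate after four months ≈ 4.27%.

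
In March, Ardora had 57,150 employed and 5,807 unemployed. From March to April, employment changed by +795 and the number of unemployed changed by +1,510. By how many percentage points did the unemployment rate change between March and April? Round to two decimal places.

The unemployment rate changed by +1.99 percentage points.

March: labor force = 57,150 + 5,807 = 62,957; u = 5,807/62,957 = 9.22%.
April: labor force = 57,945 + 7,317 = 65,262; u = 7,317/65,262 = 11.21%.
Change = 11.21% − 9.22% = +1.99 pp.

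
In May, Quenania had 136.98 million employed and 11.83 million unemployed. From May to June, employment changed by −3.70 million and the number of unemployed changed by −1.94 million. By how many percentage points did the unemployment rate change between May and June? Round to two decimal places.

May: labor force = 136.98 + 11.83 = 148.81; u = 11.83/148.81 = 7.95%.
June: labor force = 133.28 + 9.89 = 143.17; u = 9.89/143.17 = 6.91%.
Change = 6.91% − 7.95% = −1.04 pp.

The unemployment rate changed by −1.04 percentage points.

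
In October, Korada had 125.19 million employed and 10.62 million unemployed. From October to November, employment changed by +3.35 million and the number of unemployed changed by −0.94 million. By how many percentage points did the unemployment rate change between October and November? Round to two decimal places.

October: labor force = 125.19 + 10.62 = 135.81; u = 10.62/135.81 = 7.82%.
November: labor force = 128.54 + 9.68 = 138.22; u = 9.68/138.22 = 7.00%.
Change = 7.00% − 7.82% = −0.82 pp.

The unemployment rate changed by −0.82 percentage points.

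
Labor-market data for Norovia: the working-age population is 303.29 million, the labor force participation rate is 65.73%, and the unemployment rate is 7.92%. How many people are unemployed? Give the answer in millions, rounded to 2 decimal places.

Labor force = 0.6573 × 303.29 = 199.35 million.
Unemployed = 0.0792 × 199.35 ≈ 15.79 million.

About 15.79 million are unemployed.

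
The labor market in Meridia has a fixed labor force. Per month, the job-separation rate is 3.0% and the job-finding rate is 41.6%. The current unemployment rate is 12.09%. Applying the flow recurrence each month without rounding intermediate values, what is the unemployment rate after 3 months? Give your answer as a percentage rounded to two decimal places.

With a fixed labor force, u_{t+1} = u_t + s·(1−u_t) − f·u_t = u_t·(1−s−f) + s.
Here 1−s−f = 0.554 and s = 0.030.
u_1 = 0.120900 × 0.554 + 0.030 = 0.096979.
u_2 = 0.096979 × 0.554 + 0.030 = 0.083726.
u_3 = 0.083726 × 0.554 + 0.030 = 0.076384.

Unemployment rate after three months ≈ 7.64%.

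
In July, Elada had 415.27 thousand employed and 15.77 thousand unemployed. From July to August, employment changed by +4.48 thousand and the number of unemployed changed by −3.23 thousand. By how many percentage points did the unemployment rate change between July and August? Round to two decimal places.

July: labor force = 415.27 + 15.77 = 431.04; u = 15.77/431.04 = 3.66%.
August: labor force = 419.75 + 12.54 = 432.29; u = 12.54/432.29 = 2.90%.
Change = 2.90% − 3.66% = −0.76 pp.

The unemployment rate changed by −0.76 percentage points.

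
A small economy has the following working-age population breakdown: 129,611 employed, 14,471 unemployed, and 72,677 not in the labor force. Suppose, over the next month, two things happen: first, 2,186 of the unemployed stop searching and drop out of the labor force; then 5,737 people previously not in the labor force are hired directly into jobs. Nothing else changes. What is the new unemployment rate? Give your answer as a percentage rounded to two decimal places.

Initially, labor force = 129,611 + 14,471 = 144,082, so u = 14,471/144,082 = 10.04%.
After the first change, unemployed and labor force both fall by 2,186 → E = 129,611, U = 12,285, labor force = 141,896.
After the second change, employed and labor force both rise by 5,737; unemployed unchanged → E = 135,348, U = 12,285, labor force = 147,633.
New unemployment rate = 12,285 / 147,633 = 8.32%.

New unemployment rate ≈ 8.32%.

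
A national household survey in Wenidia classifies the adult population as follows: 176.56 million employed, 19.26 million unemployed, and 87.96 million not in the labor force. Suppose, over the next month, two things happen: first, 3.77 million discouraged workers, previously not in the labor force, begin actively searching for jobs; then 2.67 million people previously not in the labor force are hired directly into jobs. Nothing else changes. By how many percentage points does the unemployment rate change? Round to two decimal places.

The unemployment rate changes by +1.55 percentage points.

Initially, labor force = 176.56 + 19.26 = 195.82 million, so u = 19.26/195.82 = 9.84%.
After the first change, unemployed and labor force both rise by 3.77 → E = 176.56, U = 23.03, labor force = 199.59 million.
After the second change, employed and labor force both rise by 2.67; unemployed unchanged → E = 179.23, U = 23.03, labor force = 202.26 million.
New unemployment rate = 23.03 / 202.26 = 11.39%.
Change = 11.39% − 9.84% = +1.55 percentage points.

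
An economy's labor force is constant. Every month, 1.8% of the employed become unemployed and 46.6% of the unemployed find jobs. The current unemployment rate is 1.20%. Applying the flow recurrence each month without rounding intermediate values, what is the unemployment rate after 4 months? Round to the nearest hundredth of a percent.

Unemployment rate after four months ≈ 3.54%.

With a fixed labor force, u_{t+1} = u_t + s·(1−u_t) − f·u_t = u_t·(1−s−f) + s.
Here 1−s−f = 0.516 and s = 0.018.
u_1 = 0.012000 × 0.516 + 0.018 = 0.024192.
u_2 = 0.024192 × 0.516 + 0.018 = 0.030483.
u_3 = 0.030483 × 0.516 + 0.018 = 0.033729.
u_4 = 0.033729 × 0.516 + 0.018 = 0.035404.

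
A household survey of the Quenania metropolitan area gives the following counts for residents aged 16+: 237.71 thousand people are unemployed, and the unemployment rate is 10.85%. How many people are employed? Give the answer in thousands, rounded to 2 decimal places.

Labor force = U / u = 237.71 / 0.1085 ≈ 2,190.88 thousand.
Employed = labor force − unemployed = 2,190.88 − 237.71 = 1,953.17 thousand.

About 1,953.17 thousand are employed.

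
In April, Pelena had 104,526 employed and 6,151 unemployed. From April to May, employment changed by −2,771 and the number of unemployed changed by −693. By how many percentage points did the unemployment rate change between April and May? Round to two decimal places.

April: labor force = 104,526 + 6,151 = 110,677; u = 6,151/110,677 = 5.56%.
May: labor force = 101,755 + 5,458 = 107,213; u = 5,458/107,213 = 5.09%.
Change = 5.09% − 5.56% = −0.47 pp.

The unemployment rate changed by −0.47 percentage points.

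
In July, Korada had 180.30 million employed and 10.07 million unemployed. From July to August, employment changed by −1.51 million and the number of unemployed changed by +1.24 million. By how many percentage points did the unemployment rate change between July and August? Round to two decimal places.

The unemployment rate changed by +0.66 percentage points.

July: labor force = 180.30 + 10.07 = 190.37; u = 10.07/190.37 = 5.29%.
August: labor force = 178.79 + 11.31 = 190.10; u = 11.31/190.10 = 5.95%.
Change = 5.95% − 5.29% = +0.66 pp.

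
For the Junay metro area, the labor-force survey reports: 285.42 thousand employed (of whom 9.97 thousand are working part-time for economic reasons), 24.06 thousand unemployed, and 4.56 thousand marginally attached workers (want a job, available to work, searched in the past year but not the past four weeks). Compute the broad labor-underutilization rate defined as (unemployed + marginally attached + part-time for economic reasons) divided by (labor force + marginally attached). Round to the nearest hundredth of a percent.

Broad underutilization rate ≈ 12.29%.

Labor force = 285.42 + 24.06 = 309.48 thousand.
Numerator = 24.06 + 4.56 + 9.97 = 38.59 thousand.
Denominator = 309.48 + 4.56 = 314.04 thousand.
Broad rate = 38.59 / 314.04 = 12.29%.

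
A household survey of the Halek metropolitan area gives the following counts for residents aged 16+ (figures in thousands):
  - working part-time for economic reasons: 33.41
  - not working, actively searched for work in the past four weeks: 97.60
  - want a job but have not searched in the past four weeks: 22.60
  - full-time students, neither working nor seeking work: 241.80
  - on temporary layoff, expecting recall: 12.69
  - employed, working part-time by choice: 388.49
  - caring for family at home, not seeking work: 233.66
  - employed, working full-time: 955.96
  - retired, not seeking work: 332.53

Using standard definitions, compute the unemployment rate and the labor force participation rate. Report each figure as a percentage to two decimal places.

Employed = 33.41 + 388.49 + 955.96 = 1,377.86 thousand (anyone who worked, including part-time for economic reasons, counts as employed).
Unemployed = 97.60 + 12.69 = 110.29 thousand (jobless and actively searching, or on temporary layoff).
Labor force = 1,377.86 + 110.29 = 1,488.15 thousand.
Not in labor force = 22.60 + 241.80 + 233.66 + 332.53 = 830.59 thousand (those not working and not actively searching are outside the labor force — including those who want a job but have given up searching).
Civilian working-age population = 1,488.15 + 830.59 = 2,318.74 thousand.
Unemployment rate = 110.29 / 1,488.15 = 7.41%.
Labor force participation rate = 1,488.15 / 2,318.74 = 64.18%.

Unemployment rate ≈ 7.41%; labor force participation rate ≈ 64.18%.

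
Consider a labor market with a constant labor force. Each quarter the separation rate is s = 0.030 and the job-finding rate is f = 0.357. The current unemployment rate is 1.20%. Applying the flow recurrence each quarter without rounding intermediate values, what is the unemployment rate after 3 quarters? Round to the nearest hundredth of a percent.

Unemployment rate after three quarters ≈ 6.24%.

With a fixed labor force, u_{t+1} = u_t + s·(1−u_t) − f·u_t = u_t·(1−s−f) + s.
Here 1−s−f = 0.613 and s = 0.030.
u_1 = 0.012000 × 0.613 + 0.030 = 0.037356.
u_2 = 0.037356 × 0.613 + 0.030 = 0.052899.
u_3 = 0.052899 × 0.613 + 0.030 = 0.062427.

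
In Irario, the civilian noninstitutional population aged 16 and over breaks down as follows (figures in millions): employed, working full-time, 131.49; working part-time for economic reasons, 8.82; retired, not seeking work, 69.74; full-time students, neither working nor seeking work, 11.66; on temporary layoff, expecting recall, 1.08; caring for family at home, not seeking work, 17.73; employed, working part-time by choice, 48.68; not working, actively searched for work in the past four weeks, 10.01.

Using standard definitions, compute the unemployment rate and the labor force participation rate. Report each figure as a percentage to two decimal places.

Unemployment rate ≈ 5.54%; labor force participation rate ≈ 66.87%.

Employed = 131.49 + 8.82 + 48.68 = 188.99 million (anyone who worked, including part-time for economic reasons, counts as employed).
Unemployed = 1.08 + 10.01 = 11.09 million (jobless and actively searching, or on temporary layoff).
Labor force = 188.99 + 11.09 = 200.08 million.
Not in labor force = 69.74 + 11.66 + 17.73 = 99.13 million (those not working and not actively searching are outside the labor force).
Civilian working-age population = 200.08 + 99.13 = 299.21 million.
Unemployment rate = 11.09 / 200.08 = 5.54%.
Labor force participation rate = 200.08 / 299.21 = 66.87%.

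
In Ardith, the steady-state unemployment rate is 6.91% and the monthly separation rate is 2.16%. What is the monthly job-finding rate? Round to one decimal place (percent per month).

From u* = s/(s+f): f = s·(1−u)/u.
f = 2.16 × (1 − 0.0691) / 0.0691 = 2.0107 / 0.0691 ≈ 29.1% per month.

Job-finding rate ≈ 29.1% per month.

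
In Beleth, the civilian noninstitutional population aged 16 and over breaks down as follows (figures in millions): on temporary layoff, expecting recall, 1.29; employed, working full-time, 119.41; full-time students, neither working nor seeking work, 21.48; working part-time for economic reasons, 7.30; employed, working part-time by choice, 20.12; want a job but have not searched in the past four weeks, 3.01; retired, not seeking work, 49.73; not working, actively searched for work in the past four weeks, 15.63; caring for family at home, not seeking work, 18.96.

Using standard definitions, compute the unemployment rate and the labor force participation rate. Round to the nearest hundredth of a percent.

Unemployment rate ≈ 10.33%; labor force participation rate ≈ 63.73%.

Employed = 119.41 + 7.30 + 20.12 = 146.83 million (anyone who worked, including part-time for economic reasons, counts as employed).
Unemployed = 1.29 + 15.63 = 16.92 million (jobless and actively searching, or on temporary layoff).
Labor force = 146.83 + 16.92 = 163.75 million.
Not in labor force = 21.48 + 3.01 + 49.73 + 18.96 = 93.18 million (those not working and not actively searching are outside the labor force — including those who want a job but have given up searching).
Civilian working-age population = 163.75 + 93.18 = 256.93 million.
Unemployment rate = 16.92 / 163.75 = 10.33%.
Labor force participation rate = 163.75 / 256.93 = 63.73%.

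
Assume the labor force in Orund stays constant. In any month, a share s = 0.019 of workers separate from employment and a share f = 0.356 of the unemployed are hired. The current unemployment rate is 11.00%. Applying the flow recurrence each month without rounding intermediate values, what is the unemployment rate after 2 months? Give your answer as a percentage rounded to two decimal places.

Unemployment rate after two months ≈ 7.38%.

With a fixed labor force, u_{t+1} = u_t + s·(1−u_t) − f·u_t = u_t·(1−s−f) + s.
Here 1−s−f = 0.625 and s = 0.019.
u_1 = 0.110000 × 0.625 + 0.019 = 0.087750.
u_2 = 0.087750 × 0.625 + 0.019 = 0.073844.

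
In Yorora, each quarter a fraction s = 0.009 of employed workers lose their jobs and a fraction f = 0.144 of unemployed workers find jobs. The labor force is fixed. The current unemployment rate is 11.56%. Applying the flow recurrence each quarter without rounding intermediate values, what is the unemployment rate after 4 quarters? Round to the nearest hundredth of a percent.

With a fixed labor force, u_{t+1} = u_t + s·(1−u_t) − f·u_t = u_t·(1−s−f) + s.
Here 1−s−f = 0.847 and s = 0.009.
u_1 = 0.115600 × 0.847 + 0.009 = 0.106913.
u_2 = 0.106913 × 0.847 + 0.009 = 0.099555.
u_3 = 0.099555 × 0.847 + 0.009 = 0.093323.
u_4 = 0.093323 × 0.847 + 0.009 = 0.088045.

Unemployment rate after four quarters ≈ 8.80%.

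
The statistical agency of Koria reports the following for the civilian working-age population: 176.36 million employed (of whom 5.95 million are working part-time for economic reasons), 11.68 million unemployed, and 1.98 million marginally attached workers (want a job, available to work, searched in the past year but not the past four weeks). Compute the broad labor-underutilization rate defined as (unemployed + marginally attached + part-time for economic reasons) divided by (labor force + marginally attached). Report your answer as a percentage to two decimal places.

Labor force = 176.36 + 11.68 = 188.04 million.
Numerator = 11.68 + 1.98 + 5.95 = 19.61 million.
Denominator = 188.04 + 1.98 = 190.02 million.
Broad rate = 19.61 / 190.02 = 10.32%.

Broad underutilization rate ≈ 10.32%.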